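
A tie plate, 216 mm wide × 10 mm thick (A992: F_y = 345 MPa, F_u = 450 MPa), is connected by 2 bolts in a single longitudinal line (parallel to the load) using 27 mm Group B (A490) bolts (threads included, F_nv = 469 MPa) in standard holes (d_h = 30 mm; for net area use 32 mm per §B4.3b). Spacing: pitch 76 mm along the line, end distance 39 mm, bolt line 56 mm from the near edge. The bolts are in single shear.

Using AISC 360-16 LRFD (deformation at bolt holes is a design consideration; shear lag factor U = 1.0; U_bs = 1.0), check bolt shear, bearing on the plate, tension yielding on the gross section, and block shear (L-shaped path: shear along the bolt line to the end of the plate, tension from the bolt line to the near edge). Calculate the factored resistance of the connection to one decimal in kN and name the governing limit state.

Bolt shear: A_b = π(27)²/4 = 572.56 mm². φR_n = 0.75 × 469 × 572.56 × 2 × 1 = 402.8 kN.
Bearing (10 mm plate, F_u = 450 MPa): end bolts L_c = 39 − 30/2 = 24, R_n = min(1.2×24×10×450, 2.4×27×10×450) = 129.6 kN/bolt; interior L_c = 76 − 30 = 46, R_n = 248.4 kN/bolt. φR_n = 0.75 × (1×129.6 + 1×248.4) = 283.5 kN.
Tension yield (gross): A_g = 216×10 = 2160 mm². φR_n = 0.90 × 345 × 2160 = 670.7 kN.
Block shear: shear path 1×[39+1×76] = 1×115 mm, A_gv = 1150, A_nv = 1×(115 − 1.5×32)×10 = 670 mm²; tension to near edge: (56 − 0.5×32)×10 = 400 mm². R_n = min(0.6×450×670, 0.6×345×1150) + 1.0×450×400 = min(180.9, 238.05) + 180 = 360.9 kN. φR_n = 0.75 × 360.9 = 270.7 kN.
Governing: min(402.8, 283.5, 670.7, 270.7) = 270.7 kN → block shear.

270.7 kN (block shear governs)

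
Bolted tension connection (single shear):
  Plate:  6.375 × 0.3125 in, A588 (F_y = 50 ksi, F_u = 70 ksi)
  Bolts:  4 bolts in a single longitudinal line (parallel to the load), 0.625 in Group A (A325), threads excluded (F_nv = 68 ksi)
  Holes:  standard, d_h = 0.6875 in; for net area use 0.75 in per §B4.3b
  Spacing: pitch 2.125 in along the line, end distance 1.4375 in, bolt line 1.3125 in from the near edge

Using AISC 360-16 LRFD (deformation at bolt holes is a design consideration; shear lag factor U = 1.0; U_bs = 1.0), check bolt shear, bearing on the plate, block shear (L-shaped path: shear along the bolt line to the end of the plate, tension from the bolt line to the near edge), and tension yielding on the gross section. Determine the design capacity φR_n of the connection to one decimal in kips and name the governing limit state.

Bolt shear: A_b = π(0.625)²/4 = 0.3068 in². φR_n = 0.75 × 68 × 0.3068 × 4 × 1 = 62.6 kips.
Bearing (0.3125 in plate, F_u = 70 ksi): end bolts L_c = 1.4375 − 0.6875/2 = 1.09375, R_n = min(1.2×1.09375×0.3125×70, 2.4×0.625×0.3125×70) = 28.711 kips/bolt; interior L_c = 2.125 − 0.6875 = 1.4375, R_n = 32.813 kips/bolt. φR_n = 0.75 × (1×28.711 + 3×32.813) = 95.4 kips.
Block shear: shear path 1×[1.4375+3×2.125] = 1×7.8125 in, A_gv = 2.4414, A_nv = 1×(7.8125 − 3.5×0.75)×0.3125 = 1.6211 in²; tension to near edge: (1.3125 − 0.5×0.75)×0.3125 = 0.29297 in². R_n = min(0.6×70×1.6211, 0.6×50×2.4414) + 1.0×70×0.29297 = min(68.086, 73.242) + 20.508 = 88.594 kips. φR_n = 0.75 × 88.594 = 66.4 kips.
Tension yield (gross): A_g = 6.375×0.3125 = 1.9922 in². φR_n = 0.90 × 50 × 1.9922 = 89.6 kips.
Governing: min(62.6, 95.4, 66.4, 89.6) = 62.6 kips → bolt shear.

62.6 kips (bolt shear governs)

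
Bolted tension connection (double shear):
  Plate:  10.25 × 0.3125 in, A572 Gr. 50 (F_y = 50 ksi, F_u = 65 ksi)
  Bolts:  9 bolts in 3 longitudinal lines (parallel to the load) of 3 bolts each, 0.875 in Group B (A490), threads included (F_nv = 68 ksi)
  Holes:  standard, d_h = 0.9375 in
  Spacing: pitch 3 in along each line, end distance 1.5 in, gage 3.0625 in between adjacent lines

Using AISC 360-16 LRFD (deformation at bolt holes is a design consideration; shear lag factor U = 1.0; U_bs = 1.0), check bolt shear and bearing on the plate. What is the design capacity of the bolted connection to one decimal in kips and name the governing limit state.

248.5 kips (bearing governs)

Bolt shear: A_b = π(0.875)²/4 = 0.60132 in². φR_n = 0.75 × 68 × 0.60132 × 9 × 2 = 552.0 kips.
Bearing (0.3125 in plate, F_u = 65 ksi): end bolts L_c = 1.5 − 0.9375/2 = 1.03125, R_n = min(1.2×1.03125×0.3125×65, 2.4×0.875×0.3125×65) = 25.137 kips/bolt; interior L_c = 3 − 0.9375 = 2.0625, R_n = 42.656 kips/bolt. φR_n = 0.75 × (3×25.137 + 6×42.656) = 248.5 kips.
Governing: min(552.0, 248.5) = 248.5 kips → bearing.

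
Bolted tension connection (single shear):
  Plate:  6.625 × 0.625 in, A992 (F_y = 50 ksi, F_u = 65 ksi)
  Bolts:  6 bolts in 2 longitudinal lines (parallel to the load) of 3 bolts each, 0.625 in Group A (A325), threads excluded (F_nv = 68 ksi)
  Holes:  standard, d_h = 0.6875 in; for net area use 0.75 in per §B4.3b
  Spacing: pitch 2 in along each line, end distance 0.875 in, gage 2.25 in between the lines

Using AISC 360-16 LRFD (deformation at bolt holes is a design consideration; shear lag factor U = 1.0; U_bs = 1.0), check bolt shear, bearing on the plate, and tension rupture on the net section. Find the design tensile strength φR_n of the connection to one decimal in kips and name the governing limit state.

93.9 kips (bolt shear governs)

Bolt shear: A_b = π(0.625)²/4 = 0.3068 in². φR_n = 0.75 × 68 × 0.3068 × 6 × 1 = 93.9 kips.
Bearing (0.625 in plate, F_u = 65 ksi): end bolts L_c = 0.875 − 0.6875/2 = 0.53125, R_n = min(1.2×0.53125×0.625×65, 2.4×0.625×0.625×65) = 25.898 kips/bolt; interior L_c = 2 − 0.6875 = 1.3125, R_n = 60.938 kips/bolt. φR_n = 0.75 × (2×25.898 + 4×60.938) = 221.7 kips.
Tension rupture (net): A_n = (6.625 − 2×0.75)×0.625 = 3.2031 in² (U = 1.0, A_e = A_n). φR_n = 0.75 × 65 × 3.2031 = 156.2 kips.
Governing: min(93.9, 221.7, 156.2) = 93.9 kips → bolt shear.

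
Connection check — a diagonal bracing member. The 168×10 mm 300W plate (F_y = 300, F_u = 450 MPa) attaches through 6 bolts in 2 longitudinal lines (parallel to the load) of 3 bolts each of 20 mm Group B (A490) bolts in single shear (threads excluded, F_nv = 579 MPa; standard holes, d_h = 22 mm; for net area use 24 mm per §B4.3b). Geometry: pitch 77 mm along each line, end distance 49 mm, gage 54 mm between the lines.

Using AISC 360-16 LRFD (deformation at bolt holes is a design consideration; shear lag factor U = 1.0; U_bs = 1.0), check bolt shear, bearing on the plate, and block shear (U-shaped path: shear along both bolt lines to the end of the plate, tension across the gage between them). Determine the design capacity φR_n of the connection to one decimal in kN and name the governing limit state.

Bolt shear: A_b = π(20)²/4 = 314.16 mm². φR_n = 0.75 × 579 × 314.16 × 6 × 1 = 818.5 kN.
Bearing (10 mm plate, F_u = 450 MPa): end bolts L_c = 49 − 22/2 = 38, R_n = min(1.2×38×10×450, 2.4×20×10×450) = 205.2 kN/bolt; interior L_c = 77 − 22 = 55, R_n = 216 kN/bolt. φR_n = 0.75 × (2×205.2 + 4×216) = 955.8 kN.
Block shear: shear path 2×[49+2×77] = 2×203 mm, A_gv = 4060, A_nv = 2×(203 − 2.5×24)×10 = 2860 mm²; tension across gage: (54 − 1×24)×10 = 300 mm². R_n = min(0.6×450×2860, 0.6×300×4060) + 1.0×450×300 = min(772.2, 730.8) + 135 = 865.8 kN. φR_n = 0.75 × 865.8 = 649.4 kN.
Governing: min(818.5, 955.8, 649.4) = 649.4 kN → block shear.

649.4 kN (block shear governs)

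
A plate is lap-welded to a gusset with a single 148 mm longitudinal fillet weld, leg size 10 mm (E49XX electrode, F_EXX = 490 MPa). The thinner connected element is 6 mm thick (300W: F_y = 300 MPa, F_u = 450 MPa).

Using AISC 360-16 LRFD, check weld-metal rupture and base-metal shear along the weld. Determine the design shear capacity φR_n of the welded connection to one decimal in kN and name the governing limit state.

Weld metal: throat = 0.707×10 = 7.07 mm, L = 148 mm. φR_n = 0.75 × 0.6 × 490 × 7.07 × 148 = 230.7 kN.
Base metal shear (6 mm plate): yield φR_n = 1.0×0.6×300×6×148 = 159.8 kN; rupture φR_n = 0.75×0.6×450×6×148 = 179.8 kN; take 159.8 kN (yield).
Governing: min(230.7, 159.8) = 159.8 kN → base-metal shear.

159.8 kN (base-metal shear governs)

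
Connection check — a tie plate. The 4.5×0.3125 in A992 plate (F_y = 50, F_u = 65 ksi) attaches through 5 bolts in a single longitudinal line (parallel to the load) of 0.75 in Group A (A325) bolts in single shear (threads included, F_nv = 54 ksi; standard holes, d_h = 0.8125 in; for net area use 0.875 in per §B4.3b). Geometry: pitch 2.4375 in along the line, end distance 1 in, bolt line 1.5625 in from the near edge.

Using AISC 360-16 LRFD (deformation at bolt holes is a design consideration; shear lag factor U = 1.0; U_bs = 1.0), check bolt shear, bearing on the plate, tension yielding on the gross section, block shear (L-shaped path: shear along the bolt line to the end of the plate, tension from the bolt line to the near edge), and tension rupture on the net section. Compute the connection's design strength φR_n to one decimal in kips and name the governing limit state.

Bolt shear: A_b = π(0.75)²/4 = 0.44179 in². φR_n = 0.75 × 54 × 0.44179 × 5 × 1 = 89.5 kips.
Bearing (0.3125 in plate, F_u = 65 ksi): end bolts L_c = 1 − 0.8125/2 = 0.59375, R_n = min(1.2×0.59375×0.3125×65, 2.4×0.75×0.3125×65) = 14.473 kips/bolt; interior L_c = 2.4375 − 0.8125 = 1.625, R_n = 36.563 kips/bolt. φR_n = 0.75 × (1×14.473 + 4×36.563) = 120.5 kips.
Tension yield (gross): A_g = 4.5×0.3125 = 1.4063 in². φR_n = 0.90 × 50 × 1.4063 = 63.3 kips.
Block shear: shear path 1×[1+4×2.4375] = 1×10.75 in, A_gv = 3.3594, A_nv = 1×(10.75 − 4.5×0.875)×0.3125 = 2.1289 in²; tension to near edge: (1.5625 − 0.5×0.875)×0.3125 = 0.35156 in². R_n = min(0.6×65×2.1289, 0.6×50×3.3594) + 1.0×65×0.35156 = min(83.027, 100.78) + 22.851 = 105.88 kips. φR_n = 0.75 × 105.88 = 79.4 kips.
Tension rupture (net): A_n = (4.5 − 1×0.875)×0.3125 = 1.1328 in² (U = 1.0, A_e = A_n). φR_n = 0.75 × 65 × 1.1328 = 55.2 kips.
Governing: min(89.5, 120.5, 63.3, 79.4, 55.2) = 55.2 kips → net-section rupture.

55.2 kips (net-section rupture governs)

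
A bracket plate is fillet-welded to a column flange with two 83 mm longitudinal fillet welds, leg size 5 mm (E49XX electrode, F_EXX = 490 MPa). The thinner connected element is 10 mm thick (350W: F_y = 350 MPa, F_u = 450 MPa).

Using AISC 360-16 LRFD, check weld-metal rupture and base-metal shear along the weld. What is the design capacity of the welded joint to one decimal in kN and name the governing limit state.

Weld metal: throat = 0.707×5 = 3.535 mm, L = 2×83 = 166 mm. φR_n = 0.75 × 0.6 × 490 × 3.535 × 166 = 129.4 kN.
Base metal shear (10 mm plate): yield φR_n = 1.0×0.6×350×10×166 = 348.6 kN; rupture φR_n = 0.75×0.6×450×10×166 = 336.2 kN; take 336.2 kN (rupture).
Governing: min(129.4, 336.2) = 129.4 kN → weld metal.

129.4 kN (weld metal governs)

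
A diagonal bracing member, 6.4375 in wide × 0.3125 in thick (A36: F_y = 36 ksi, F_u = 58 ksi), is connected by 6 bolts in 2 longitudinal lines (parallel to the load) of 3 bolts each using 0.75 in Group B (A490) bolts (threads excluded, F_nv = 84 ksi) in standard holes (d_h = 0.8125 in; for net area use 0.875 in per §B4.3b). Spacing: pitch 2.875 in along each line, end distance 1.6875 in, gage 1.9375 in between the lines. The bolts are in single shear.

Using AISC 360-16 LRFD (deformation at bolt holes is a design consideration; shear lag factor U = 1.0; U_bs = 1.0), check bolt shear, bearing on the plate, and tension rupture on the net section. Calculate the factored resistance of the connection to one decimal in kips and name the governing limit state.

Bolt shear: A_b = π(0.75)²/4 = 0.44179 in². φR_n = 0.75 × 84 × 0.44179 × 6 × 1 = 167.0 kips.
Bearing (0.3125 in plate, F_u = 58 ksi): end bolts L_c = 1.6875 − 0.8125/2 = 1.28125, R_n = min(1.2×1.28125×0.3125×58, 2.4×0.75×0.3125×58) = 27.867 kips/bolt; interior L_c = 2.875 − 0.8125 = 2.0625, R_n = 32.625 kips/bolt. φR_n = 0.75 × (2×27.867 + 4×32.625) = 139.7 kips.
Tension rupture (net): A_n = (6.4375 − 2×0.875)×0.3125 = 1.4648 in² (U = 1.0, A_e = A_n). φR_n = 0.75 × 58 × 1.4648 = 63.7 kips.
Governing: min(167.0, 139.7, 63.7) = 63.7 kips → net-section rupture.

63.7 kips (net-section rupture governs)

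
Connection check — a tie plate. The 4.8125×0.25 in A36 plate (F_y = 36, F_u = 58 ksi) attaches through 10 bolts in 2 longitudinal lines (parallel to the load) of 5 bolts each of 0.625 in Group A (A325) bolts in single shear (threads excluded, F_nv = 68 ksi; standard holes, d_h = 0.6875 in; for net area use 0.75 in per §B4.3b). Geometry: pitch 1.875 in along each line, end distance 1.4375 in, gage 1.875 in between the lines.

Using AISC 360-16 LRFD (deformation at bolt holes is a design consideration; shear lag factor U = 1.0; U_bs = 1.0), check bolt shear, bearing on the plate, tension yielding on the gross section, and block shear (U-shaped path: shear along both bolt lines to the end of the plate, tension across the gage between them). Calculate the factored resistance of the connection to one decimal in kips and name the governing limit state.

39.0 kips (gross-section yield governs)

Bolt shear: A_b = π(0.625)²/4 = 0.3068 in². φR_n = 0.75 × 68 × 0.3068 × 10 × 1 = 156.5 kips.
Bearing (0.25 in plate, F_u = 58 ksi): end bolts L_c = 1.4375 − 0.6875/2 = 1.09375, R_n = min(1.2×1.09375×0.25×58, 2.4×0.625×0.25×58) = 19.031 kips/bolt; interior L_c = 1.875 − 0.6875 = 1.1875, R_n = 20.663 kips/bolt. φR_n = 0.75 × (2×19.031 + 8×20.663) = 152.5 kips.
Tension yield (gross): A_g = 4.8125×0.25 = 1.2031 in². φR_n = 0.90 × 36 × 1.2031 = 39.0 kips.
Block shear: shear path 2×[1.4375+4×1.875] = 2×8.9375 in, A_gv = 4.4688, A_nv = 2×(8.9375 − 4.5×0.75)×0.25 = 2.7813 in²; tension across gage: (1.875 − 1×0.75)×0.25 = 0.28125 in². R_n = min(0.6×58×2.7813, 0.6×36×4.4688) + 1.0×58×0.28125 = min(96.789, 96.526) + 16.313 = 112.84 kips. φR_n = 0.75 × 112.84 = 84.6 kips.
Governing: min(156.5, 152.5, 39.0, 84.6) = 39.0 kips → gross-section yield.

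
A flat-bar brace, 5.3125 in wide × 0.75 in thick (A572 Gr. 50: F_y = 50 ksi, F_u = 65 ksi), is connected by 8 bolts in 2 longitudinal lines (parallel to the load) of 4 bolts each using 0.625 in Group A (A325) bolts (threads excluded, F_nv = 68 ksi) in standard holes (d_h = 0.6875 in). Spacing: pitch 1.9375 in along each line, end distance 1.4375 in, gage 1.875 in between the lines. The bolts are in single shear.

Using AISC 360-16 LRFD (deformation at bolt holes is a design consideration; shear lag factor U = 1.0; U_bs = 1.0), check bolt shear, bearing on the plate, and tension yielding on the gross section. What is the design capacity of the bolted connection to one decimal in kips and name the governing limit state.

Bolt shear: A_b = π(0.625)²/4 = 0.3068 in². φR_n = 0.75 × 68 × 0.3068 × 8 × 1 = 125.2 kips.
Bearing (0.75 in plate, F_u = 65 ksi): end bolts L_c = 1.4375 − 0.6875/2 = 1.09375, R_n = min(1.2×1.09375×0.75×65, 2.4×0.625×0.75×65) = 63.984 kips/bolt; interior L_c = 1.9375 − 0.6875 = 1.25, R_n = 73.125 kips/bolt. φR_n = 0.75 × (2×63.984 + 6×73.125) = 425.0 kips.
Tension yield (gross): A_g = 5.3125×0.75 = 3.9844 in². φR_n = 0.90 × 50 × 3.9844 = 179.3 kips.
Governing: min(125.2, 425.0, 179.3) = 125.2 kips → bolt shear.

125.2 kips (bolt shear governs)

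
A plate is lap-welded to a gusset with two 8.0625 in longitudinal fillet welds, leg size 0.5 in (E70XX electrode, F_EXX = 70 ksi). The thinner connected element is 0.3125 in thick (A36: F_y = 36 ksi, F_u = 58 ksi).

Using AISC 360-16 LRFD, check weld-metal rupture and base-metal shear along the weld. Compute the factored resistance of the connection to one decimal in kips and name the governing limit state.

Weld metal: throat = 0.707×0.5 = 0.3535 in, L = 2×8.0625 = 16.125 in. φR_n = 0.75 × 0.6 × 70 × 0.3535 × 16.125 = 179.6 kips.
Base metal shear (0.3125 in plate): yield φR_n = 1.0×0.6×36×0.3125×16.125 = 108.8 kips; rupture φR_n = 0.75×0.6×58×0.3125×16.125 = 131.5 kips; take 108.8 kips (yield).
Governing: min(179.6, 108.8) = 108.8 kips → base-metal shear.

108.8 kips (base-metal shear governs)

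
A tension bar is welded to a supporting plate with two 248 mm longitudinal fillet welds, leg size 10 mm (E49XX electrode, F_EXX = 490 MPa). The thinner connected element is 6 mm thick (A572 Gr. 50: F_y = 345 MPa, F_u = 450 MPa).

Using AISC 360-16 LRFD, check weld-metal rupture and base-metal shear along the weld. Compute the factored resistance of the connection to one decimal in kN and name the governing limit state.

602.6 kN (base-metal shear governs)

Weld metal: throat = 0.707×10 = 7.07 mm, L = 2×248 = 496 mm. φR_n = 0.75 × 0.6 × 490 × 7.07 × 496 = 773.2 kN.
Base metal shear (6 mm plate): yield φR_n = 1.0×0.6×345×6×496 = 616.0 kN; rupture φR_n = 0.75×0.6×450×6×496 = 602.6 kN; take 602.6 kN (rupture).
Governing: min(773.2, 602.6) = 602.6 kN → base-metal shear.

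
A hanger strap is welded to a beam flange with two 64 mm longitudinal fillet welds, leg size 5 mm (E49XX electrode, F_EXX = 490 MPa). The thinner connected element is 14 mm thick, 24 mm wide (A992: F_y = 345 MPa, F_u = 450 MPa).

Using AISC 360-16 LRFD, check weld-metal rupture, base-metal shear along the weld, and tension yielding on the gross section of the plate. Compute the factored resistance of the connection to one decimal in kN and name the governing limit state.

99.8 kN (weld metal governs)

Weld metal: throat = 0.707×5 = 3.535 mm, L = 2×64 = 128 mm. φR_n = 0.75 × 0.6 × 490 × 3.535 × 128 = 99.8 kN.
Base metal shear (14 mm plate): yield φR_n = 1.0×0.6×345×14×128 = 370.9 kN; rupture φR_n = 0.75×0.6×450×14×128 = 362.9 kN; take 362.9 kN (rupture).
Tension yield (gross): A_g = 24×14 = 336 mm². φR_n = 0.90 × 345 × 336 = 104.3 kN.
Governing: min(99.8, 362.9, 104.3) = 99.8 kN → weld metal.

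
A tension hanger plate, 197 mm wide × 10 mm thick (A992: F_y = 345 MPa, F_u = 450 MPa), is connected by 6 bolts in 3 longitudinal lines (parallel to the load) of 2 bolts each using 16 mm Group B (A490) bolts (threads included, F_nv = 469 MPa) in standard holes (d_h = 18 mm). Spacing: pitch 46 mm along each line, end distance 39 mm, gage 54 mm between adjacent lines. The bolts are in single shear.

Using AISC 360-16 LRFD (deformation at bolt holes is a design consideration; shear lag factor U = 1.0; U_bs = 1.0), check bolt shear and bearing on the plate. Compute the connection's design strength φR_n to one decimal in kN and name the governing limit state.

Bolt shear: A_b = π(16)²/4 = 201.06 mm². φR_n = 0.75 × 469 × 201.06 × 6 × 1 = 424.3 kN.
Bearing (10 mm plate, F_u = 450 MPa): end bolts L_c = 39 − 18/2 = 30, R_n = min(1.2×30×10×450, 2.4×16×10×450) = 162 kN/bolt; interior L_c = 46 − 18 = 28, R_n = 151.2 kN/bolt. φR_n = 0.75 × (3×162 + 3×151.2) = 704.7 kN.
Governing: min(424.3, 704.7) = 424.3 kN → bolt shear.

424.3 kN (bolt shear governs)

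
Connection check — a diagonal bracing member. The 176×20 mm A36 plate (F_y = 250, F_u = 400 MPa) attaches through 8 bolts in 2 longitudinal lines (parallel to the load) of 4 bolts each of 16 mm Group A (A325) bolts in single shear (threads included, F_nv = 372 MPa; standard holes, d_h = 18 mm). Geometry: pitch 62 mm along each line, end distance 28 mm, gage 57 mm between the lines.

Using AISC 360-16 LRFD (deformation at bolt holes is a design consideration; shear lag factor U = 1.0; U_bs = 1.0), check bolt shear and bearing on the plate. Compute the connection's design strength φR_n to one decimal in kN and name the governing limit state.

448.8 kN (bolt shear governs)

Bolt shear: A_b = π(16)²/4 = 201.06 mm². φR_n = 0.75 × 372 × 201.06 × 8 × 1 = 448.8 kN.
Bearing (20 mm plate, F_u = 400 MPa): end bolts L_c = 28 − 18/2 = 19, R_n = min(1.2×19×20×400, 2.4×16×20×400) = 182.4 kN/bolt; interior L_c = 62 − 18 = 44, R_n = 307.2 kN/bolt. φR_n = 0.75 × (2×182.4 + 6×307.2) = 1656.0 kN.
Governing: min(448.8, 1656.0) = 448.8 kN → bolt shear.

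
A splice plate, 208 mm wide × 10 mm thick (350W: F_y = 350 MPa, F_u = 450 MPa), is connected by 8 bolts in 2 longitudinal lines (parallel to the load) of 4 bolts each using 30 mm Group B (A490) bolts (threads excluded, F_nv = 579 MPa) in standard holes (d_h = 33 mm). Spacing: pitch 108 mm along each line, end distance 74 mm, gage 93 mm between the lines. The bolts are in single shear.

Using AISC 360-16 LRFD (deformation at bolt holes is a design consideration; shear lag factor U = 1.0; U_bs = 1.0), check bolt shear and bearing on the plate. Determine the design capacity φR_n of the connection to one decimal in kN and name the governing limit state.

1923.8 kN (bearing governs)

Bolt shear: A_b = π(30)²/4 = 706.86 mm². φR_n = 0.75 × 579 × 706.86 × 8 × 1 = 2455.6 kN.
Bearing (10 mm plate, F_u = 450 MPa): end bolts L_c = 74 − 33/2 = 57.5, R_n = min(1.2×57.5×10×450, 2.4×30×10×450) = 310.5 kN/bolt; interior L_c = 108 − 33 = 75, R_n = 324 kN/bolt. φR_n = 0.75 × (2×310.5 + 6×324) = 1923.8 kN.
Governing: min(2455.6, 1923.8) = 1923.8 kN → bearing.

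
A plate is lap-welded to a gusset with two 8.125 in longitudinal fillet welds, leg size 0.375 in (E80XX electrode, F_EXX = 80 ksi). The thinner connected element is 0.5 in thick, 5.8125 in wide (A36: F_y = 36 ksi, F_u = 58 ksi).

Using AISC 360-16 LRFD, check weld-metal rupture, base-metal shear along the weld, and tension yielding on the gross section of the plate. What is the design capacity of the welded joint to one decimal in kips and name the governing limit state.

Weld metal: throat = 0.707×0.375 = 0.26513 in, L = 2×8.125 = 16.25 in. φR_n = 0.75 × 0.6 × 80 × 0.26513 × 16.25 = 155.1 kips.
Base metal shear (0.5 in plate): yield φR_n = 1.0×0.6×36×0.5×16.25 = 175.5 kips; rupture φR_n = 0.75×0.6×58×0.5×16.25 = 212.1 kips; take 175.5 kips (yield).
Tension yield (gross): A_g = 5.8125×0.5 = 2.9063 in². φR_n = 0.90 × 36 × 2.9063 = 94.2 kips.
Governing: min(155.1, 175.5, 94.2) = 94.2 kips → gross-section yield.

94.2 kips (gross-section yield governs)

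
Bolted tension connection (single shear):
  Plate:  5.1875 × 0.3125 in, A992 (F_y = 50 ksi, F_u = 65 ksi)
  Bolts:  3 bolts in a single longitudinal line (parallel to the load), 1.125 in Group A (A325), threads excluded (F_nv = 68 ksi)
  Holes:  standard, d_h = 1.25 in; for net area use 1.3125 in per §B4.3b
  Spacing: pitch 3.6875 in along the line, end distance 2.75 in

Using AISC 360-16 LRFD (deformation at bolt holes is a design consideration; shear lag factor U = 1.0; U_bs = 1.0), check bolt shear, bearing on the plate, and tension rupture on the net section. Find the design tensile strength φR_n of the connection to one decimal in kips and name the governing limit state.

59.0 kips (net-section rupture governs)

Bolt shear: A_b = π(1.125)²/4 = 0.99402 in². φR_n = 0.75 × 68 × 0.99402 × 3 × 1 = 152.1 kips.
Bearing (0.3125 in plate, F_u = 65 ksi): end bolts L_c = 2.75 − 1.25/2 = 2.125, R_n = min(1.2×2.125×0.3125×65, 2.4×1.125×0.3125×65) = 51.797 kips/bolt; interior L_c = 3.6875 − 1.25 = 2.4375, R_n = 54.844 kips/bolt. φR_n = 0.75 × (1×51.797 + 2×54.844) = 121.1 kips.
Tension rupture (net): A_n = (5.1875 − 1×1.3125)×0.3125 = 1.2109 in² (U = 1.0, A_e = A_n). φR_n = 0.75 × 65 × 1.2109 = 59.0 kips.
Governing: min(152.1, 121.1, 59.0) = 59.0 kips → net-section rupture.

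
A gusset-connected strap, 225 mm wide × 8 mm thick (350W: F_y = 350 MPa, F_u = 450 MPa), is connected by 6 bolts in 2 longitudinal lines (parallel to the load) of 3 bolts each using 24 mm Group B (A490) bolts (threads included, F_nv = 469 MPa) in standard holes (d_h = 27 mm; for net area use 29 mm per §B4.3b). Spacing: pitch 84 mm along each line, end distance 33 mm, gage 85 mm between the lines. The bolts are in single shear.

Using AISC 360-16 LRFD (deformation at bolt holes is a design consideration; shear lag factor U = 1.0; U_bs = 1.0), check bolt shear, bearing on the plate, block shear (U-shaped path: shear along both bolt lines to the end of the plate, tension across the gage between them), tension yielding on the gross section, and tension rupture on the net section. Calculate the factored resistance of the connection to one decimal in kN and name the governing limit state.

450.9 kN (net-section rupture governs)

Bolt shear: A_b = π(24)²/4 = 452.39 mm². φR_n = 0.75 × 469 × 452.39 × 6 × 1 = 954.8 kN.
Bearing (8 mm plate, F_u = 450 MPa): end bolts L_c = 33 − 27/2 = 19.5, R_n = min(1.2×19.5×8×450, 2.4×24×8×450) = 84.24 kN/bolt; interior L_c = 84 − 27 = 57, R_n = 207.36 kN/bolt. φR_n = 0.75 × (2×84.24 + 4×207.36) = 748.4 kN.
Block shear: shear path 2×[33+2×84] = 2×201 mm, A_gv = 3216, A_nv = 2×(201 − 2.5×29)×8 = 2056 mm²; tension across gage: (85 − 1×29)×8 = 448 mm². R_n = min(0.6×450×2056, 0.6×350×3216) + 1.0×450×448 = min(555.12, 675.36) + 201.6 = 756.72 kN. φR_n = 0.75 × 756.72 = 567.5 kN.
Tension yield (gross): A_g = 225×8 = 1800 mm². φR_n = 0.90 × 350 × 1800 = 567.0 kN.
Tension rupture (net): A_n = (225 − 2×29)×8 = 1336 mm² (U = 1.0, A_e = A_n). φR_n = 0.75 × 450 × 1336 = 450.9 kN.
Governing: min(954.8, 748.4, 567.5, 567.0, 450.9) = 450.9 kN → net-section rupture.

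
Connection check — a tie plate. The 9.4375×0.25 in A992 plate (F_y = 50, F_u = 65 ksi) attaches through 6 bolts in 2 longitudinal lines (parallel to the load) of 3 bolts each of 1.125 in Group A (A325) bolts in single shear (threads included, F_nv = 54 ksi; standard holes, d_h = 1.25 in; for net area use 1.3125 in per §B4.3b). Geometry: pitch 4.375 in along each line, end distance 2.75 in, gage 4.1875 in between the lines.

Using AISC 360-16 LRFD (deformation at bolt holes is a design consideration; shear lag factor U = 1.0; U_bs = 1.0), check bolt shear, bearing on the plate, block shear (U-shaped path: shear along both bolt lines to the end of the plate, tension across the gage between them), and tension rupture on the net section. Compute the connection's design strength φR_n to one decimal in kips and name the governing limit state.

83.0 kips (net-section rupture governs)

Bolt shear: A_b = π(1.125)²/4 = 0.99402 in². φR_n = 0.75 × 54 × 0.99402 × 6 × 1 = 241.5 kips.
Bearing (0.25 in plate, F_u = 65 ksi): end bolts L_c = 2.75 − 1.25/2 = 2.125, R_n = min(1.2×2.125×0.25×65, 2.4×1.125×0.25×65) = 41.438 kips/bolt; interior L_c = 4.375 − 1.25 = 3.125, R_n = 43.875 kips/bolt. φR_n = 0.75 × (2×41.438 + 4×43.875) = 193.8 kips.
Block shear: shear path 2×[2.75+2×4.375] = 2×11.5 in, A_gv = 5.75, A_nv = 2×(11.5 − 2.5×1.3125)×0.25 = 4.1094 in²; tension across gage: (4.1875 − 1×1.3125)×0.25 = 0.71875 in². R_n = min(0.6×65×4.1094, 0.6×50×5.75) + 1.0×65×0.71875 = min(160.27, 172.5) + 46.719 = 206.99 kips. φR_n = 0.75 × 206.99 = 155.2 kips.
Tension rupture (net): A_n = (9.4375 − 2×1.3125)×0.25 = 1.7031 in² (U = 1.0, A_e = A_n). φR_n = 0.75 × 65 × 1.7031 = 83.0 kips.
Governing: min(241.5, 193.8, 155.2, 83.0) = 83.0 kips → net-section rupture.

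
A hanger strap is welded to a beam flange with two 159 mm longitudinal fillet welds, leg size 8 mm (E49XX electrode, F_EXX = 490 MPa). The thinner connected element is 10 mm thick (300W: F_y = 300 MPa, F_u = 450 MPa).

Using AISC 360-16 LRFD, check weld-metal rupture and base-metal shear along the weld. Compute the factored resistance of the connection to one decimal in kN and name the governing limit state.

Weld metal: throat = 0.707×8 = 5.656 mm, L = 2×159 = 318 mm. φR_n = 0.75 × 0.6 × 490 × 5.656 × 318 = 396.6 kN.
Base metal shear (10 mm plate): yield φR_n = 1.0×0.6×300×10×318 = 572.4 kN; rupture φR_n = 0.75×0.6×450×10×318 = 644.0 kN; take 572.4 kN (yield).
Governing: min(396.6, 572.4) = 396.6 kN → weld metal.

396.6 kN (weld metal governs)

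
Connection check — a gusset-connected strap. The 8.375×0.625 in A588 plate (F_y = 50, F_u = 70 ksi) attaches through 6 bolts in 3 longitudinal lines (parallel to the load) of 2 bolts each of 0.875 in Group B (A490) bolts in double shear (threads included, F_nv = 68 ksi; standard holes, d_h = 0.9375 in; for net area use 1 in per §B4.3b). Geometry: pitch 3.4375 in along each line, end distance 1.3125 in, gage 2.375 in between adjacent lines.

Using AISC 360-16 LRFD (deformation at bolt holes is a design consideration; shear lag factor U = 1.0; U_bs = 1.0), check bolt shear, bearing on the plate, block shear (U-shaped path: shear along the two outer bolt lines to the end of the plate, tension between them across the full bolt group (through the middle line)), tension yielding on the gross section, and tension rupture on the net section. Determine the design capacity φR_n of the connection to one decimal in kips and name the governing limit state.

Bolt shear: A_b = π(0.875)²/4 = 0.60132 in². φR_n = 0.75 × 68 × 0.60132 × 6 × 2 = 368.0 kips.
Bearing (0.625 in plate, F_u = 70 ksi): end bolts L_c = 1.3125 − 0.9375/2 = 0.84375, R_n = min(1.2×0.84375×0.625×70, 2.4×0.875×0.625×70) = 44.297 kips/bolt; interior L_c = 3.4375 − 0.9375 = 2.5, R_n = 91.875 kips/bolt. φR_n = 0.75 × (3×44.297 + 3×91.875) = 306.4 kips.
Block shear: shear path 2×[1.3125+1×3.4375] = 2×4.75 in, A_gv = 5.9375, A_nv = 2×(4.75 − 1.5×1)×0.625 = 4.0625 in²; tension across gage: (4.75 − 2×1)×0.625 = 1.7188 in². R_n = min(0.6×70×4.0625, 0.6×50×5.9375) + 1.0×70×1.7188 = min(170.63, 178.13) + 120.32 = 290.95 kips. φR_n = 0.75 × 290.95 = 218.2 kips.
Tension yield (gross): A_g = 8.375×0.625 = 5.2344 in². φR_n = 0.90 × 50 × 5.2344 = 235.5 kips.
Tension rupture (net): A_n = (8.375 − 3×1)×0.625 = 3.3594 in² (U = 1.0, A_e = A_n). φR_n = 0.75 × 70 × 3.3594 = 176.4 kips.
Governing: min(368.0, 306.4, 218.2, 235.5, 176.4) = 176.4 kips → net-section rupture.

176.4 kips (net-section rupture governs)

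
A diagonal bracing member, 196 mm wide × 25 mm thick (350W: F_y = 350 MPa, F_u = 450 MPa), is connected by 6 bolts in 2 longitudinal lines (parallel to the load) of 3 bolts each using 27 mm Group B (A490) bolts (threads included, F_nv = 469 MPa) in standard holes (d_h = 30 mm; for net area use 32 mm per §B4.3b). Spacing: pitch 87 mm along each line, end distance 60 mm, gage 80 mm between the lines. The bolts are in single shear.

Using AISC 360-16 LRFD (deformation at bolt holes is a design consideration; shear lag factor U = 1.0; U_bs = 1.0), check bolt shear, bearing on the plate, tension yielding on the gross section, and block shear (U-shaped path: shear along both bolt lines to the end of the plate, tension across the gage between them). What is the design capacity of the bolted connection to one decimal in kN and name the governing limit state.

Bolt shear: A_b = π(27)²/4 = 572.56 mm². φR_n = 0.75 × 469 × 572.56 × 6 × 1 = 1208.4 kN.
Bearing (25 mm plate, F_u = 450 MPa): end bolts L_c = 60 − 30/2 = 45, R_n = min(1.2×45×25×450, 2.4×27×25×450) = 607.5 kN/bolt; interior L_c = 87 − 30 = 57, R_n = 729 kN/bolt. φR_n = 0.75 × (2×607.5 + 4×729) = 3098.3 kN.
Tension yield (gross): A_g = 196×25 = 4900 mm². φR_n = 0.90 × 350 × 4900 = 1543.5 kN.
Block shear: shear path 2×[60+2×87] = 2×234 mm, A_gv = 11700, A_nv = 2×(234 − 2.5×32)×25 = 7700 mm²; tension across gage: (80 − 1×32)×25 = 1200 mm². R_n = min(0.6×450×7700, 0.6×350×11700) + 1.0×450×1200 = min(2079, 2457) + 540 = 2619 kN. φR_n = 0.75 × 2619 = 1964.3 kN.
Governing: min(1208.4, 3098.3, 1543.5, 1964.3) = 1208.4 kN → bolt shear.

1208.4 kN (bolt shear governs)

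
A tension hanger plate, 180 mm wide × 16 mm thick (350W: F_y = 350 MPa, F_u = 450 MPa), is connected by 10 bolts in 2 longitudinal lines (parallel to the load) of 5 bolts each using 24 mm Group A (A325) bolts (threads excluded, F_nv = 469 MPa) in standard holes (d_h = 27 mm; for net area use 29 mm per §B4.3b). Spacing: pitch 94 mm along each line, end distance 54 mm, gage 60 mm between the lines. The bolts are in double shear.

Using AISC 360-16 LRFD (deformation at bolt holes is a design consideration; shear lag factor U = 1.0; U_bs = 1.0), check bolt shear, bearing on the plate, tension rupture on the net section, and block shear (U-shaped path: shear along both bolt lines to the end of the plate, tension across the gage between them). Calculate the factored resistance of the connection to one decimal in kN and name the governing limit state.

658.8 kN (net-section rupture governs)

Bolt shear: A_b = π(24)²/4 = 452.39 mm². φR_n = 0.75 × 469 × 452.39 × 10 × 2 = 3182.6 kN.
Bearing (16 mm plate, F_u = 450 MPa): end bolts L_c = 54 − 27/2 = 40.5, R_n = min(1.2×40.5×16×450, 2.4×24×16×450) = 349.92 kN/bolt; interior L_c = 94 − 27 = 67, R_n = 414.72 kN/bolt. φR_n = 0.75 × (2×349.92 + 8×414.72) = 3013.2 kN.
Tension rupture (net): A_n = (180 − 2×29)×16 = 1952 mm² (U = 1.0, A_e = A_n). φR_n = 0.75 × 450 × 1952 = 658.8 kN.
Block shear: shear path 2×[54+4×94] = 2×430 mm, A_gv = 13760, A_nv = 2×(430 − 4.5×29)×16 = 9584 mm²; tension across gage: (60 − 1×29)×16 = 496 mm². R_n = min(0.6×450×9584, 0.6×350×13760) + 1.0×450×496 = min(2587.7, 2889.6) + 223.2 = 2810.9 kN. φR_n = 0.75 × 2810.9 = 2108.2 kN.
Governing: min(3182.6, 3013.2, 658.8, 2108.2) = 658.8 kN → net-section rupture.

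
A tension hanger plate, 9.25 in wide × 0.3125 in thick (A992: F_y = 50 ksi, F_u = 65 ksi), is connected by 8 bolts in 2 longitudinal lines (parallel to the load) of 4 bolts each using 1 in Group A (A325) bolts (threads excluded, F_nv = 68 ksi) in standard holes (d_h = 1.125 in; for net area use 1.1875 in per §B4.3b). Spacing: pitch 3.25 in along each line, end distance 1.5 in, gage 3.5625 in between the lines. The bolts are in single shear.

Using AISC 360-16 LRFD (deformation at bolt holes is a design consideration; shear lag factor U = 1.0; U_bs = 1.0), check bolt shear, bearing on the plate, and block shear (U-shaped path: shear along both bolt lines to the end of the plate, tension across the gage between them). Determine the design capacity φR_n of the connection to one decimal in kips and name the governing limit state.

Bolt shear: A_b = π(1)²/4 = 0.7854 in². φR_n = 0.75 × 68 × 0.7854 × 8 × 1 = 320.4 kips.
Bearing (0.3125 in plate, F_u = 65 ksi): end bolts L_c = 1.5 − 1.125/2 = 0.9375, R_n = min(1.2×0.9375×0.3125×65, 2.4×1×0.3125×65) = 22.852 kips/bolt; interior L_c = 3.25 − 1.125 = 2.125, R_n = 48.75 kips/bolt. φR_n = 0.75 × (2×22.852 + 6×48.75) = 253.7 kips.
Block shear: shear path 2×[1.5+3×3.25] = 2×11.25 in, A_gv = 7.0313, A_nv = 2×(11.25 − 3.5×1.1875)×0.3125 = 4.4336 in²; tension across gage: (3.5625 − 1×1.1875)×0.3125 = 0.74219 in². R_n = min(0.6×65×4.4336, 0.6×50×7.0313) + 1.0×65×0.74219 = min(172.91, 210.94) + 48.242 = 221.15 kips. φR_n = 0.75 × 221.15 = 165.9 kips.
Governing: min(320.4, 253.7, 165.9) = 165.9 kips → block shear.

165.9 kips (block shear governs)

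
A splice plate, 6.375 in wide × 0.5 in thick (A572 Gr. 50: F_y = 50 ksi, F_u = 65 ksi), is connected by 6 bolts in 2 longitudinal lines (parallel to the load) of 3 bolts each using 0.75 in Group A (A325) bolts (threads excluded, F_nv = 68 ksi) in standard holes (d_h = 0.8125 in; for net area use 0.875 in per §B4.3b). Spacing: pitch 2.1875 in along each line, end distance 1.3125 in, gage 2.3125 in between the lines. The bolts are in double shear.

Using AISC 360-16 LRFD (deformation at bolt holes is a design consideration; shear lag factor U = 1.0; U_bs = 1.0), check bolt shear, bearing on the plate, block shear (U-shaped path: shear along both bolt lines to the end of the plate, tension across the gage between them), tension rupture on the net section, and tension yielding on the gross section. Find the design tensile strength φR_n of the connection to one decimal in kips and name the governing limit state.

Bolt shear: A_b = π(0.75)²/4 = 0.44179 in². φR_n = 0.75 × 68 × 0.44179 × 6 × 2 = 270.4 kips.
Bearing (0.5 in plate, F_u = 65 ksi): end bolts L_c = 1.3125 − 0.8125/2 = 0.90625, R_n = min(1.2×0.90625×0.5×65, 2.4×0.75×0.5×65) = 35.344 kips/bolt; interior L_c = 2.1875 − 0.8125 = 1.375, R_n = 53.625 kips/bolt. φR_n = 0.75 × (2×35.344 + 4×53.625) = 213.9 kips.
Block shear: shear path 2×[1.3125+2×2.1875] = 2×5.6875 in, A_gv = 5.6875, A_nv = 2×(5.6875 − 2.5×0.875)×0.5 = 3.5 in²; tension across gage: (2.3125 − 1×0.875)×0.5 = 0.71875 in². R_n = min(0.6×65×3.5, 0.6×50×5.6875) + 1.0×65×0.71875 = min(136.5, 170.63) + 46.719 = 183.22 kips. φR_n = 0.75 × 183.22 = 137.4 kips.
Tension rupture (net): A_n = (6.375 − 2×0.875)×0.5 = 2.3125 in² (U = 1.0, A_e = A_n). φR_n = 0.75 × 65 × 2.3125 = 112.7 kips.
Tension yield (gross): A_g = 6.375×0.5 = 3.1875 in². φR_n = 0.90 × 50 × 3.1875 = 143.4 kips.
Governing: min(270.4, 213.9, 137.4, 112.7, 143.4) = 112.7 kips → net-section rupture.

112.7 kips (net-section rupture governs)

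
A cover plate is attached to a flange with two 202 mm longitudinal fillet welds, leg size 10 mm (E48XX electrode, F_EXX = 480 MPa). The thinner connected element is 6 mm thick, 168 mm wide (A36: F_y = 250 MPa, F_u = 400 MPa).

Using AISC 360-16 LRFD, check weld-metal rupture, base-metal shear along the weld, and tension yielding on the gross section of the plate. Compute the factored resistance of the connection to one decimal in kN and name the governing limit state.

226.8 kN (gross-section yield governs)

Weld metal: throat = 0.707×10 = 7.07 mm, L = 2×202 = 404 mm. φR_n = 0.75 × 0.6 × 480 × 7.07 × 404 = 617.0 kN.
Base metal shear (6 mm plate): yield φR_n = 1.0×0.6×250×6×404 = 363.6 kN; rupture φR_n = 0.75×0.6×400×6×404 = 436.3 kN; take 363.6 kN (yield).
Tension yield (gross): A_g = 168×6 = 1008 mm². φR_n = 0.90 × 250 × 1008 = 226.8 kN.
Governing: min(617.0, 363.6, 226.8) = 226.8 kN → gross-section yield.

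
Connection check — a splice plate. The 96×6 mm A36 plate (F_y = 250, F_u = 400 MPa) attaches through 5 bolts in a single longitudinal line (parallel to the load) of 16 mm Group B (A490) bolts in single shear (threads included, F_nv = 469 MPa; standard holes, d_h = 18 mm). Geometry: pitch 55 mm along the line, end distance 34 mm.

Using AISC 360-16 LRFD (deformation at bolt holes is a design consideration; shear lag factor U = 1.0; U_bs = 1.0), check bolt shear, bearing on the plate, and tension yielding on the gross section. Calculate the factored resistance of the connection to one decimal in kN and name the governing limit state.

Bolt shear: A_b = π(16)²/4 = 201.06 mm². φR_n = 0.75 × 469 × 201.06 × 5 × 1 = 353.6 kN.
Bearing (6 mm plate, F_u = 400 MPa): end bolts L_c = 34 − 18/2 = 25, R_n = min(1.2×25×6×400, 2.4×16×6×400) = 72 kN/bolt; interior L_c = 55 − 18 = 37, R_n = 92.16 kN/bolt. φR_n = 0.75 × (1×72 + 4×92.16) = 330.5 kN.
Tension yield (gross): A_g = 96×6 = 576 mm². φR_n = 0.90 × 250 × 576 = 129.6 kN.
Governing: min(353.6, 330.5, 129.6) = 129.6 kN → gross-section yield.

129.6 kN (gross-section yield governs)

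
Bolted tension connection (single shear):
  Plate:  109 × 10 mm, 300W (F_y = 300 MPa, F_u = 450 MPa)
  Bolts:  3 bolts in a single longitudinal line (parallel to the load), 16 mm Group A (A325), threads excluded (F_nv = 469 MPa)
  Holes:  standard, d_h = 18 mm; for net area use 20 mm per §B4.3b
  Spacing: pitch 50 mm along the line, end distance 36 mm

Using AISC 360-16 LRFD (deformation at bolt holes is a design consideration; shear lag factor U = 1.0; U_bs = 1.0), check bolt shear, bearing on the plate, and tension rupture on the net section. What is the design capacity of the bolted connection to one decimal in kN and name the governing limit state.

212.2 kN (bolt shear governs)

Bolt shear: A_b = π(16)²/4 = 201.06 mm². φR_n = 0.75 × 469 × 201.06 × 3 × 1 = 212.2 kN.
Bearing (10 mm plate, F_u = 450 MPa): end bolts L_c = 36 − 18/2 = 27, R_n = min(1.2×27×10×450, 2.4×16×10×450) = 145.8 kN/bolt; interior L_c = 50 − 18 = 32, R_n = 172.8 kN/bolt. φR_n = 0.75 × (1×145.8 + 2×172.8) = 368.6 kN.
Tension rupture (net): A_n = (109 − 1×20)×10 = 890 mm² (U = 1.0, A_e = A_n). φR_n = 0.75 × 450 × 890 = 300.4 kN.
Governing: min(212.2, 368.6, 300.4) = 212.2 kN → bolt shear.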